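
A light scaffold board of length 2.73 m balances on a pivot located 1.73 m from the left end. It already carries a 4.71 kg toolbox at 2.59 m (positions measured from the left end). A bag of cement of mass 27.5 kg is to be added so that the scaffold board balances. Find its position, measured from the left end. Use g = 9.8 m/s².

x ≈ 1.58 m from the left end

Sum moments about the pivot (at 1.73 m from the left end) (the support reaction has zero arm there).
Toolbox: 4.71 × 9.8 = 46.16 N down at 2.59 m → arm 0.86 m, τ = 46.16 × 0.86 = 39.7 N·m clockwise.
Net moment of existing loads = 39.7 N·m clockwise.
The bag of cement weighs 27.5 × 9.8 = 269.5 N and must supply an equal counterclockwise moment, so its lever arm about the pivot is 39.7 / 269.5 = 0.147 m.
That puts it at 1.73 − 0.147 = 1.58 m from the left end.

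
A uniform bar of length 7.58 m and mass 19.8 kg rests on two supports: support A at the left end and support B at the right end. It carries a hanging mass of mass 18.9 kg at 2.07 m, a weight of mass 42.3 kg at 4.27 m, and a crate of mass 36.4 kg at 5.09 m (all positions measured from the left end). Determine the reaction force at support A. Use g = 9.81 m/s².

Taking torques about support B:
Beam weight: 19.8 × 9.81 = 194.2 N down at 3.79 m → arm 3.79 m, τ = 194.2 × 3.79 = 736 N·m counterclockwise.
Hanging mass: 18.9 × 9.81 = 185.4 N down at 2.07 m → arm 5.51 m, τ = 185.4 × 5.51 = 1022 N·m counterclockwise.
Weight: 42.3 × 9.81 = 415 N down at 4.27 m → arm 3.31 m, τ = 415 × 3.31 = 1374 N·m counterclockwise.
Crate: 36.4 × 9.81 = 357.1 N down at 5.09 m → arm 2.49 m, τ = 357.1 × 2.49 = 889.2 N·m counterclockwise.
Net load moment about support B = 4021 N·m counterclockwise.
Reaction R at support A is upward at 0 m, arm 7.58 m → moment R × 7.58 clockwise.
For rotational equilibrium, R × 7.58 = 4021, so R = 530 N.

R_A ≈ 530 N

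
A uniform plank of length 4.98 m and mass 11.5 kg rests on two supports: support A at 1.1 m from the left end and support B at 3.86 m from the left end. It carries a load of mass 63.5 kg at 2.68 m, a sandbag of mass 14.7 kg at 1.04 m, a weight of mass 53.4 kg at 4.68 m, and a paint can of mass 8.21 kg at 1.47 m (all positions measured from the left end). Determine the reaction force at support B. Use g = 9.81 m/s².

Take moments about support A.
Beam weight: 11.5 × 9.81 = 112.8 N down at 2.49 m → arm 1.39 m, τ = 112.8 × 1.39 = 156.8 N·m clockwise.
Load: 63.5 × 9.81 = 622.9 N down at 2.68 m → arm 1.58 m, τ = 622.9 × 1.58 = 984.2 N·m clockwise.
Sandbag: 14.7 × 9.81 = 144.2 N down at 1.04 m → arm 0.06 m, τ = 144.2 × 0.06 = 8.652 N·m counterclockwise.
Weight: 53.4 × 9.81 = 523.9 N down at 4.68 m → arm 3.58 m, τ = 523.9 × 3.58 = 1876 N·m clockwise.
Paint can: 8.21 × 9.81 = 80.54 N down at 1.47 m → arm 0.37 m, τ = 80.54 × 0.37 = 29.8 N·m clockwise.
Net load moment about support A = 3038 N·m clockwise.
Reaction R at support B is upward at 3.86 m, arm 2.76 m → moment R × 2.76 counterclockwise.
Balancing moments: R × 2.76 = 3038, giving R = 1100 N.

R_B ≈ 1100 N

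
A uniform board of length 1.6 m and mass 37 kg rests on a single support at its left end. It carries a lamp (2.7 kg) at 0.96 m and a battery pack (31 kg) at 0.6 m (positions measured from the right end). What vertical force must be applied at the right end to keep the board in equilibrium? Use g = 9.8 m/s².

F ≈ 382 N

Sum moments about the left end (the unknown pivot reaction has zero arm there).
Beam weight: 37 × 9.8 = 362.6 N down at 0.8 m → arm 0.8 m, τ = 362.6 × 0.8 = 290.1 N·m clockwise.
Lamp: 2.7 × 9.8 = 26.46 N down at 0.96 m → arm 0.64 m, τ = 26.46 × 0.64 = 16.93 N·m clockwise.
Battery pack: 31 × 9.8 = 303.8 N down at 0.6 m → arm 1 m, τ = 303.8 × 1 = 303.8 N·m clockwise.
Net moment of the loads = 610.8 N·m clockwise.
The upward force F acts at the right end, arm 1.6 m, giving F × 1.6 counterclockwise.
For rotational equilibrium, F × 1.6 = 610.8, so F = 610.8 / 1.6 = 382 N.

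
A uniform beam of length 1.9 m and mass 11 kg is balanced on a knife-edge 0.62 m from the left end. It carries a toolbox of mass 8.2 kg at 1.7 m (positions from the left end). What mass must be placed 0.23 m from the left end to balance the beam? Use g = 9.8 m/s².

Choose the knife-edge (at 0.62 m from the left end) as the axis so the support reaction has zero arm there.
Beam weight: 11 × 9.8 = 107.8 N down at 0.95 m → arm 0.33 m, τ = 107.8 × 0.33 = 35.57 N·m clockwise.
Toolbox: 8.2 × 9.8 = 80.36 N down at 1.7 m → arm 1.08 m, τ = 80.36 × 1.08 = 86.79 N·m clockwise.
Net moment of known loads = 122.4 N·m clockwise.
An unknown mass m at 0.23 m has arm 0.39 m; its moment is m·g·0.39 counterclockwise.
Στ = 0 ⇒ m × 9.8 × 0.39 = 122.4 ⇒ m = 122.4 / (9.8 × 0.39) = 32 kg.

m ≈ 32 kg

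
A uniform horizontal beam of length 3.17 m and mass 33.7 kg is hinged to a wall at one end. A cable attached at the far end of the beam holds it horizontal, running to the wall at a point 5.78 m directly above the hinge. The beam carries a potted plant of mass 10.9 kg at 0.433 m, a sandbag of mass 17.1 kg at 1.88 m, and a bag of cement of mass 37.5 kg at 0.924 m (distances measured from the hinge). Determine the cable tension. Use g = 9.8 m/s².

Sum moments about the hinge (the unknown hinge reaction has zero arm there).
Beam weight: 33.7 × 9.8 = 330.3 N down at 1.585 m → arm 1.585 m, τ = 330.3 × 1.585 = 523.5 N·m clockwise.
Potted plant: 10.9 × 9.8 = 106.8 N down at 0.433 m → arm 0.433 m, τ = 106.8 × 0.433 = 46.24 N·m clockwise.
Sandbag: 17.1 × 9.8 = 167.6 N down at 1.88 m → arm 1.88 m, τ = 167.6 × 1.88 = 315.1 N·m clockwise.
Bag of cement: 37.5 × 9.8 = 367.5 N down at 0.924 m → arm 0.924 m, τ = 367.5 × 0.924 = 339.6 N·m clockwise.
Total clockwise load moment = 1224 N·m.
The cable tension T acts at 3.17 m; only its component perpendicular to the beam, T sinθ, produces torque. sinθ = h/√(h²+d²) = 5.78/√(5.78²+3.17²) = 0.8768.
For rotational equilibrium, T × 3.17 × 0.8768 = 1224, so T = 1224 / 2.779 = 440 N.

T ≈ 440 N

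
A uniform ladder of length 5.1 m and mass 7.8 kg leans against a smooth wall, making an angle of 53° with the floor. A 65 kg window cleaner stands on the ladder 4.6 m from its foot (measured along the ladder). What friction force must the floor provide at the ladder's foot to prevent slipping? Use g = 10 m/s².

Take moments about the foot of the ladder.
Ladder weight 7.8×10 = 78 N acts at 2.55 m along the ladder; its horizontal arm is 2.55·cos53° = 1.535 m → τ = 119.7 N·m clockwise.
Window cleaner: 65×10 = 650 N at 4.6 m → arm 2.768 m → τ = 1799 N·m clockwise.
Wall normal N acts horizontally at the top; its moment arm is the height L sinθ = 5.1·sin53° = 4.073 m, counterclockwise.
Setting net torque to zero: N × 4.073 = 1919 → N = 471 N.
ΣFx = 0: friction at the foot balances the wall's push, so f = N_wall = 471 N.

f ≈ 471 N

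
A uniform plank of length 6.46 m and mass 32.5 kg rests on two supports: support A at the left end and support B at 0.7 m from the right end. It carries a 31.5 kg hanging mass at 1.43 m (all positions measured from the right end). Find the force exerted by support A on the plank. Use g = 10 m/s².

Taking torques about support B:
Beam weight: 32.5 × 10 = 325 N down at 3.23 m → arm 2.53 m, τ = 325 × 2.53 = 822.2 N·m counterclockwise.
Hanging mass: 31.5 × 10 = 315 N down at 1.43 m → arm 0.73 m, τ = 315 × 0.73 = 229.9 N·m counterclockwise.
Net load moment about support B = 1052 N·m counterclockwise.
Reaction R at support A is upward at 6.46 m, arm 5.76 m → moment R × 5.76 clockwise.
Balancing moments: R × 5.76 = 1052, giving R = 183 N.

R_A ≈ 183 N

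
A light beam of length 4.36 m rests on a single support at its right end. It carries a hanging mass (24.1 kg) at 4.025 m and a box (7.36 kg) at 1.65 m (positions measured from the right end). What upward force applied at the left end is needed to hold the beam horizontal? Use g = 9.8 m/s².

F ≈ 245 N

Choose the right end as the axis so the unknown pivot reaction has zero arm there.
Hanging mass: 24.1 × 9.8 = 236.2 N down at 4.025 m → arm 4.025 m, τ = 236.2 × 4.025 = 950.7 N·m counterclockwise.
Box: 7.36 × 9.8 = 72.13 N down at 1.65 m → arm 1.65 m, τ = 72.13 × 1.65 = 119 N·m counterclockwise.
Net moment of the loads = 1070 N·m counterclockwise.
The upward force F acts at the left end, arm 4.36 m, giving F × 4.36 clockwise.
For rotational equilibrium, F × 4.36 = 1070, so F = 1070 / 4.36 = 245 N.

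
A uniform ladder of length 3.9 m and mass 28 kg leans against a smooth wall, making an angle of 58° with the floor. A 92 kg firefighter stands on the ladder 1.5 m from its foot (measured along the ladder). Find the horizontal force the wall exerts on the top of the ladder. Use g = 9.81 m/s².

N_wall ≈ 303 N

Sum moments about the foot of the ladder (the floor normal and friction both act there and drop out).
Ladder weight 28×9.81 = 274.7 N acts at 1.95 m along the ladder; its horizontal arm is 1.95·cos58° = 1.033 m → τ = 283.8 N·m clockwise.
Firefighter: 92×9.81 = 902.5 N at 1.5 m → arm 0.7949 m → τ = 717.4 N·m clockwise.
Wall normal N acts horizontally at the top; its moment arm is the height L sinθ = 3.9·sin58° = 3.307 m, counterclockwise.
Στ = 0 ⇒ N × 3.307 = 1001 ⇒ N = 303 N.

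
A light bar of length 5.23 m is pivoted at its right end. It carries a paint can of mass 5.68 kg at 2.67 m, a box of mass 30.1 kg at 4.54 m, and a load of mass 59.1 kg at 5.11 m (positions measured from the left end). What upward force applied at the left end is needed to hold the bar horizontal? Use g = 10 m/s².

Choose the right end as the axis so the unknown pivot reaction has zero arm there.
Paint can: 5.68 × 10 = 56.8 N down at 2.67 m → arm 2.56 m, τ = 56.8 × 2.56 = 145.4 N·m counterclockwise.
Box: 30.1 × 10 = 301 N down at 4.54 m → arm 0.69 m, τ = 301 × 0.69 = 207.7 N·m counterclockwise.
Load: 59.1 × 10 = 591 N down at 5.11 m → arm 0.12 m, τ = 591 × 0.12 = 70.92 N·m counterclockwise.
Net moment of the loads = 424 N·m counterclockwise.
The upward force F acts at the left end, arm 5.23 m, giving F × 5.23 clockwise.
For rotational equilibrium, F × 5.23 = 424, so F = 424 / 5.23 = 81.1 N.

F ≈ 81.1 N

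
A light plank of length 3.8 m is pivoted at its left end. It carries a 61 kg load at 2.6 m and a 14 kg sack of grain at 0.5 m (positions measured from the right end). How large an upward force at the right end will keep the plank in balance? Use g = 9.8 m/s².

F ≈ 308 N

Take moments about the left end.
Load: 61 × 9.8 = 597.8 N down at 2.6 m → arm 1.2 m, τ = 597.8 × 1.2 = 717.4 N·m clockwise.
Sack of grain: 14 × 9.8 = 137.2 N down at 0.5 m → arm 3.3 m, τ = 137.2 × 3.3 = 452.8 N·m clockwise.
Net moment of the loads = 1170 N·m clockwise.
The upward force F acts at the right end, arm 3.8 m, giving F × 3.8 counterclockwise.
Στ = 0 ⇒ F × 3.8 = 1170 ⇒ F = 1170 / 3.8 = 308 N.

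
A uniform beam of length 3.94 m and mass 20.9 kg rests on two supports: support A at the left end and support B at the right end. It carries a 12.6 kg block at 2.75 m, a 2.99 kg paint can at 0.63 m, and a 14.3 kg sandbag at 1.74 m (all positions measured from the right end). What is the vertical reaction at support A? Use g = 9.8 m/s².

Take moments about support B.
Beam weight: 20.9 × 9.8 = 204.8 N down at 1.97 m → arm 1.97 m, τ = 204.8 × 1.97 = 403.5 N·m counterclockwise.
Block: 12.6 × 9.8 = 123.5 N down at 2.75 m → arm 2.75 m, τ = 123.5 × 2.75 = 339.6 N·m counterclockwise.
Paint can: 2.99 × 9.8 = 29.3 N down at 0.63 m → arm 0.63 m, τ = 29.3 × 0.63 = 18.46 N·m counterclockwise.
Sandbag: 14.3 × 9.8 = 140.1 N down at 1.74 m → arm 1.74 m, τ = 140.1 × 1.74 = 243.8 N·m counterclockwise.
Net load moment about support B = 1005 N·m counterclockwise.
Reaction R at support A is upward at 3.94 m, arm 3.94 m → moment R × 3.94 clockwise.
Balancing moments: R × 3.94 = 1005, giving R = 255 N.

R_A ≈ 255 N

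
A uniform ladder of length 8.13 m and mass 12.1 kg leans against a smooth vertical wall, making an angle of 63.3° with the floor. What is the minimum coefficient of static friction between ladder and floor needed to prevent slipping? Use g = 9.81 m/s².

μ_min ≈ 0.251

Take moments about the foot of the ladder.
Ladder weight 12.1×9.81 = 118.7 N acts at 4.065 m along the ladder; its horizontal arm is 4.065·cos63.3° = 1.826 m → τ = 216.7 N·m clockwise.
Wall normal N acts horizontally at the top; its moment arm is the height L sinθ = 8.13·sin63.3° = 7.263 m, counterclockwise.
Balancing moments: N × 7.263 = 216.7, giving N = 29.84 N.
ΣFx = 0 ⇒ f = N_wall = 29.84 N. ΣFy = 0 ⇒ N_floor = 118.7 N.
μ_min = f / N_floor = 29.84 / 118.7 = 0.251.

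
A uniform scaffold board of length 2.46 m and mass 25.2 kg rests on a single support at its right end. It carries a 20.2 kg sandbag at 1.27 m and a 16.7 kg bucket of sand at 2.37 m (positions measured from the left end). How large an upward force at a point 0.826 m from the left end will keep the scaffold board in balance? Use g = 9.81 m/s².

About the right end:
Beam weight: 25.2 × 9.81 = 247.2 N down at 1.23 m → arm 1.23 m, τ = 247.2 × 1.23 = 304.1 N·m counterclockwise.
Sandbag: 20.2 × 9.81 = 198.2 N down at 1.27 m → arm 1.19 m, τ = 198.2 × 1.19 = 235.9 N·m counterclockwise.
Bucket of sand: 16.7 × 9.81 = 163.8 N down at 2.37 m → arm 0.09 m, τ = 163.8 × 0.09 = 14.74 N·m counterclockwise.
Net moment of the loads = 554.7 N·m counterclockwise.
The upward force F acts at a point 0.826 m from the left end, arm 1.634 m, giving F × 1.634 clockwise.
Setting net torque to zero: F × 1.634 = 554.7 → F = 554.7 / 1.634 = 339 N.

F ≈ 339 N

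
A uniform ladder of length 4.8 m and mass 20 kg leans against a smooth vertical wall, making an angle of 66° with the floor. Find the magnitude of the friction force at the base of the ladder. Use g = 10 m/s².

Take moments about the foot of the ladder.
Ladder weight 20×10 = 200 N acts at 2.4 m along the ladder; its horizontal arm is 2.4·cos66° = 0.9762 m → τ = 195.2 N·m clockwise.
Wall normal N acts horizontally at the top; its moment arm is the height L sinθ = 4.8·sin66° = 4.385 m, counterclockwise.
Balancing moments: N × 4.385 = 195.2, giving N = 44.5 N.
ΣFx = 0: friction at the foot balances the wall's push, so f = N_wall = 44.5 N.

f ≈ 44.5 N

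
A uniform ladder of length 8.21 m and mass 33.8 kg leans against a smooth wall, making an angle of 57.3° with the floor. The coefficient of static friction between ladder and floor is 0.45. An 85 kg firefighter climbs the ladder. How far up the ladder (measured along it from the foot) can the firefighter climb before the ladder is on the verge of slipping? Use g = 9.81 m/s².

d ≈ 6.41 m

Taking torques about the foot of the ladder:
Ladder weight 33.8×9.81 = 331.6 N acts at 4.105 m along the ladder; its horizontal arm is 4.105·cos57.3° = 2.218 m → τ = 735.5 N·m clockwise.
Firefighter weight 85×9.81 = 833.9 N at distance d → arm d·cos57.3° → τ = 833.9·d·0.5402 clockwise.
Wall normal N at the top has arm L sinθ = 6.909 m counterclockwise, so Στ = 0 gives N·6.909 = 735.5 + 450.5·d.
ΣFy = 0 ⇒ N_floor = 1166 N, so the maximum friction is μ_s·N_floor = 0.45×1166 = 524.7 N. ΣFx = 0 ⇒ N_wall = f, so at the slipping point N = 524.7 N.
Substituting: 524.7×6.909 = 735.5 + 450.5·d ⇒ d = (3625 − 735.5) / 450.5 = 6.41 m.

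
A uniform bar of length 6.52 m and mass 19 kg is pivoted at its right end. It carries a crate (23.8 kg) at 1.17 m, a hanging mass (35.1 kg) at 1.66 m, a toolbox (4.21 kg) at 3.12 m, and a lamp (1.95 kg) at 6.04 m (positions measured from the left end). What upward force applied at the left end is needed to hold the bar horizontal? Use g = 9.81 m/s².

Take moments about the right end.
Beam weight: 19 × 9.81 = 186.4 N down at 3.26 m → arm 3.26 m, τ = 186.4 × 3.26 = 607.7 N·m counterclockwise.
Crate: 23.8 × 9.81 = 233.5 N down at 1.17 m → arm 5.35 m, τ = 233.5 × 5.35 = 1249 N·m counterclockwise.
Hanging mass: 35.1 × 9.81 = 344.3 N down at 1.66 m → arm 4.86 m, τ = 344.3 × 4.86 = 1673 N·m counterclockwise.
Toolbox: 4.21 × 9.81 = 41.3 N down at 3.12 m → arm 3.4 m, τ = 41.3 × 3.4 = 140.4 N·m counterclockwise.
Lamp: 1.95 × 9.81 = 19.13 N down at 6.04 m → arm 0.48 m, τ = 19.13 × 0.48 = 9.182 N·m counterclockwise.
Net moment of the loads = 3679 N·m counterclockwise.
The upward force F acts at the left end, arm 6.52 m, giving F × 6.52 clockwise.
Balancing moments: F × 6.52 = 3679, giving F = 3679 / 6.52 = 564 N.

F ≈ 564 N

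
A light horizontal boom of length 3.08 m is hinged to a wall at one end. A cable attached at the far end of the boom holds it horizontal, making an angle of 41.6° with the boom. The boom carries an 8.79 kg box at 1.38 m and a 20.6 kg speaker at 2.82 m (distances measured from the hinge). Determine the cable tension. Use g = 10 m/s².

T ≈ 343 N

Sum moments about the hinge (the unknown hinge reaction has zero arm there).
Box: 8.79 × 10 = 87.9 N down at 1.38 m → arm 1.38 m, τ = 87.9 × 1.38 = 121.3 N·m clockwise.
Speaker: 20.6 × 10 = 206 N down at 2.82 m → arm 2.82 m, τ = 206 × 2.82 = 580.9 N·m clockwise.
Total clockwise load moment = 702.2 N·m.
The cable tension T acts at 3.08 m; only its component perpendicular to the boom, T sinθ, produces torque. sin 41.6° = 0.6639.
Στ = 0 ⇒ T × 3.08 × 0.6639 = 702.2 ⇒ T = 702.2 / 2.045 = 343 N.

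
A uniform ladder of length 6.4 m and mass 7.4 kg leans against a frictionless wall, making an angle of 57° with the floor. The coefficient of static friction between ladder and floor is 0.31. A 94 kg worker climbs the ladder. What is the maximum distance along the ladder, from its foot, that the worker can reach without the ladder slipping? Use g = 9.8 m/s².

About the foot of the ladder:
Ladder weight 7.4×9.8 = 72.52 N acts at 3.2 m along the ladder; its horizontal arm is 3.2·cos57° = 1.743 m → τ = 126.4 N·m clockwise.
Worker weight 94×9.8 = 921.2 N at distance d → arm d·cos57° → τ = 921.2·d·0.5446 clockwise.
Wall normal N at the top has arm L sinθ = 5.367 m counterclockwise, so Στ = 0 gives N·5.367 = 126.4 + 501.7·d.
ΣFy = 0 ⇒ N_floor = 993.7 N, so the maximum friction is μ_s·N_floor = 0.31×993.7 = 308 N. ΣFx = 0 ⇒ N_wall = f, so at the slipping point N = 308 N.
Substituting: 308×5.367 = 126.4 + 501.7·d ⇒ d = (1653 − 126.4) / 501.7 = 3.04 m.

d ≈ 3.04 m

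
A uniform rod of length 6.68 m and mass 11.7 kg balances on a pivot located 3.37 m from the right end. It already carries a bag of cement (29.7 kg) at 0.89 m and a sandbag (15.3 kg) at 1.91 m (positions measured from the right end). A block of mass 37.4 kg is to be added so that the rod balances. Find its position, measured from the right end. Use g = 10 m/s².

Take moments about the pivot (at 3.37 m from the right end).
Beam weight: 11.7 × 10 = 117 N down at 3.34 m → arm 0.03 m, τ = 117 × 0.03 = 3.51 N·m clockwise.
Bag of cement: 29.7 × 10 = 297 N down at 0.89 m → arm 2.48 m, τ = 297 × 2.48 = 736.6 N·m clockwise.
Sandbag: 15.3 × 10 = 153 N down at 1.91 m → arm 1.46 m, τ = 153 × 1.46 = 223.4 N·m clockwise.
Net moment of existing loads = 963.5 N·m clockwise.
The block weighs 37.4 × 10 = 374 N and must supply an equal counterclockwise moment, so its lever arm about the pivot is 963.5 / 374 = 2.58 m.
That puts it at 3.37 + 2.58 = 5.95 m from the right end.

x ≈ 5.95 m from the right end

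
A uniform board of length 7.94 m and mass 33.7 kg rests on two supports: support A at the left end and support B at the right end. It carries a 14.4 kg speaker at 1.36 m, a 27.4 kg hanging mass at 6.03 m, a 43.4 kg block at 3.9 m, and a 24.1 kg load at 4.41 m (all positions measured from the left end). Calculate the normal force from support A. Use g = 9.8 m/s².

Choose support B as the axis so its reaction then has zero moment arm.
Beam weight: 33.7 × 9.8 = 330.3 N down at 3.97 m → arm 3.97 m, τ = 330.3 × 3.97 = 1311 N·m counterclockwise.
Speaker: 14.4 × 9.8 = 141.1 N down at 1.36 m → arm 6.58 m, τ = 141.1 × 6.58 = 928.4 N·m counterclockwise.
Hanging mass: 27.4 × 9.8 = 268.5 N down at 6.03 m → arm 1.91 m, τ = 268.5 × 1.91 = 512.8 N·m counterclockwise.
Block: 43.4 × 9.8 = 425.3 N down at 3.9 m → arm 4.04 m, τ = 425.3 × 4.04 = 1718 N·m counterclockwise.
Load: 24.1 × 9.8 = 236.2 N down at 4.41 m → arm 3.53 m, τ = 236.2 × 3.53 = 833.8 N·m counterclockwise.
Net load moment about support B = 5304 N·m counterclockwise.
Reaction R at support A is upward at 0 m, arm 7.94 m → moment R × 7.94 clockwise.
For rotational equilibrium, R × 7.94 = 5304, so R = 668 N.

R_A ≈ 668 N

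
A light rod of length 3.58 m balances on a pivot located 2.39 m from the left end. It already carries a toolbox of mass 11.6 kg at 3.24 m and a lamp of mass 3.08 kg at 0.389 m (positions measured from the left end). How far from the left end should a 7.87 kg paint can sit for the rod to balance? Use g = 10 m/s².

Taking torques about the pivot (at 2.39 m from the left end):
Toolbox: 11.6 × 10 = 116 N down at 3.24 m → arm 0.85 m, τ = 116 × 0.85 = 98.6 N·m clockwise.
Lamp: 3.08 × 10 = 30.8 N down at 0.389 m → arm 2.001 m, τ = 30.8 × 2.001 = 61.63 N·m counterclockwise.
Net moment of existing loads = 36.97 N·m clockwise.
The paint can weighs 7.87 × 10 = 78.7 N and must supply an equal counterclockwise moment, so its lever arm about the pivot is 36.97 / 78.7 = 0.47 m.
That puts it at 2.39 − 0.47 = 1.92 m from the left end.

x ≈ 1.92 m from the left end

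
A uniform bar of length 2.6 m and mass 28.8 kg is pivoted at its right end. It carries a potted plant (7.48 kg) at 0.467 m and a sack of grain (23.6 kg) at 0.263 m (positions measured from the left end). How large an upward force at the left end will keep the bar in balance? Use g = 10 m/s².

F ≈ 417 N

Take moments about the right end.
Beam weight: 28.8 × 10 = 288 N down at 1.3 m → arm 1.3 m, τ = 288 × 1.3 = 374.4 N·m counterclockwise.
Potted plant: 7.48 × 10 = 74.8 N down at 0.467 m → arm 2.133 m, τ = 74.8 × 2.133 = 159.5 N·m counterclockwise.
Sack of grain: 23.6 × 10 = 236 N down at 0.263 m → arm 2.337 m, τ = 236 × 2.337 = 551.5 N·m counterclockwise.
Net moment of the loads = 1085 N·m counterclockwise.
The upward force F acts at the left end, arm 2.6 m, giving F × 2.6 clockwise.
Setting net torque to zero: F × 2.6 = 1085 → F = 1085 / 2.6 = 417 N.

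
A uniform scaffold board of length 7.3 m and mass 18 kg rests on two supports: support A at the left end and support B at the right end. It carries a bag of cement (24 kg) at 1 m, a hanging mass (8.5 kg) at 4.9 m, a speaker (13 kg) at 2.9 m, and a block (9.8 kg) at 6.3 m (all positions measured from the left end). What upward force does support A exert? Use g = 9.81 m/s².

R_A ≈ 409 N

Taking torques about support B:
Beam weight: 18 × 9.81 = 176.6 N down at 3.65 m → arm 3.65 m, τ = 176.6 × 3.65 = 644.6 N·m counterclockwise.
Bag of cement: 24 × 9.81 = 235.4 N down at 1 m → arm 6.3 m, τ = 235.4 × 6.3 = 1483 N·m counterclockwise.
Hanging mass: 8.5 × 9.81 = 83.39 N down at 4.9 m → arm 2.4 m, τ = 83.39 × 2.4 = 200.1 N·m counterclockwise.
Speaker: 13 × 9.81 = 127.5 N down at 2.9 m → arm 4.4 m, τ = 127.5 × 4.4 = 561 N·m counterclockwise.
Block: 9.8 × 9.81 = 96.14 N down at 6.3 m → arm 1 m, τ = 96.14 × 1 = 96.14 N·m counterclockwise.
Net load moment about support B = 2985 N·m counterclockwise.
Reaction R at support A is upward at 0 m, arm 7.3 m → moment R × 7.3 clockwise.
Setting net torque to zero: R × 7.3 = 2985 → R = 409 N.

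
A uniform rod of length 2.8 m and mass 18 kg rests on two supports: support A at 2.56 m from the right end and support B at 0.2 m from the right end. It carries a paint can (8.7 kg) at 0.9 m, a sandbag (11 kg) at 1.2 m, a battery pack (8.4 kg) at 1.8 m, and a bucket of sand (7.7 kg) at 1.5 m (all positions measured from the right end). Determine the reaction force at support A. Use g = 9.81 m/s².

About support B:
Beam weight: 18 × 9.81 = 176.6 N down at 1.4 m → arm 1.2 m, τ = 176.6 × 1.2 = 211.9 N·m counterclockwise.
Paint can: 8.7 × 9.81 = 85.35 N down at 0.9 m → arm 0.7 m, τ = 85.35 × 0.7 = 59.74 N·m counterclockwise.
Sandbag: 11 × 9.81 = 107.9 N down at 1.2 m → arm 1 m, τ = 107.9 × 1 = 107.9 N·m counterclockwise.
Battery pack: 8.4 × 9.81 = 82.4 N down at 1.8 m → arm 1.6 m, τ = 82.4 × 1.6 = 131.8 N·m counterclockwise.
Bucket of sand: 7.7 × 9.81 = 75.54 N down at 1.5 m → arm 1.3 m, τ = 75.54 × 1.3 = 98.2 N·m counterclockwise.
Net load moment about support B = 609.5 N·m counterclockwise.
Reaction R at support A is upward at 2.56 m, arm 2.36 m → moment R × 2.36 clockwise.
For rotational equilibrium, R × 2.36 = 609.5, so R = 258 N.

R_A ≈ 258 N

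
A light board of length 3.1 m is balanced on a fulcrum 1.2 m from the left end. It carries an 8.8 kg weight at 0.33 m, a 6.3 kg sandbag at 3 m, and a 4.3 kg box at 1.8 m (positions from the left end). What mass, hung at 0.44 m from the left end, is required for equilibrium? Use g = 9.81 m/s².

m ≈ 8.24 kg

About the fulcrum (at 1.2 m from the left end):
Weight: 8.8 × 9.81 = 86.33 N down at 0.33 m → arm 0.87 m, τ = 86.33 × 0.87 = 75.11 N·m counterclockwise.
Sandbag: 6.3 × 9.81 = 61.8 N down at 3 m → arm 1.8 m, τ = 61.8 × 1.8 = 111.2 N·m clockwise.
Box: 4.3 × 9.81 = 42.18 N down at 1.8 m → arm 0.6 m, τ = 42.18 × 0.6 = 25.31 N·m clockwise.
Net moment of known loads = 61.4 N·m clockwise.
An unknown mass m at 0.44 m has arm 0.76 m; its moment is m·g·0.76 counterclockwise.
Setting net torque to zero: m × 9.81 × 0.76 = 61.4 → m = 61.4 / (9.81 × 0.76) = 8.24 kg.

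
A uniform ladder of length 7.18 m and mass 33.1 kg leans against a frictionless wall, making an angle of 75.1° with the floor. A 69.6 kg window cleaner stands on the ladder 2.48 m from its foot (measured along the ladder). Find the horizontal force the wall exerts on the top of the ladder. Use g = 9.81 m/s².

About the foot of the ladder:
Ladder weight 33.1×9.81 = 324.7 N acts at 3.59 m along the ladder; its horizontal arm is 3.59·cos75.1° = 0.9231 m → τ = 299.7 N·m clockwise.
Window cleaner: 69.6×9.81 = 682.8 N at 2.48 m → arm 0.6377 m → τ = 435.4 N·m clockwise.
Wall normal N acts horizontally at the top; its moment arm is the height L sinθ = 7.18·sin75.1° = 6.939 m, counterclockwise.
Balancing moments: N × 6.939 = 735.1, giving N = 106 N.

N_wall ≈ 106 N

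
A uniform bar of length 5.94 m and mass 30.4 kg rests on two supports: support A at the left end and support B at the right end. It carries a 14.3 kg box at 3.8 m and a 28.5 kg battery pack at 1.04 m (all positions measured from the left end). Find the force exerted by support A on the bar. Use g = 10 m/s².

Sum moments about support B (its reaction then has zero moment arm).
Beam weight: 30.4 × 10 = 304 N down at 2.97 m → arm 2.97 m, τ = 304 × 2.97 = 902.9 N·m counterclockwise.
Box: 14.3 × 10 = 143 N down at 3.8 m → arm 2.14 m, τ = 143 × 2.14 = 306 N·m counterclockwise.
Battery pack: 28.5 × 10 = 285 N down at 1.04 m → arm 4.9 m, τ = 285 × 4.9 = 1396 N·m counterclockwise.
Net load moment about support B = 2605 N·m counterclockwise.
Reaction R at support A is upward at 0 m, arm 5.94 m → moment R × 5.94 clockwise.
For rotational equilibrium, R × 5.94 = 2605, so R = 439 N.

R_A ≈ 439 N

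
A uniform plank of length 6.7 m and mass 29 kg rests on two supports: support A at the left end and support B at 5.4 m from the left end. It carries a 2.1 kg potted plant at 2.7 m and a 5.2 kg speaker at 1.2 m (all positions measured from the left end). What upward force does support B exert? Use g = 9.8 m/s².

R_B ≈ 198 N

About support A:
Beam weight: 29 × 9.8 = 284.2 N down at 3.35 m → arm 3.35 m, τ = 284.2 × 3.35 = 952.1 N·m clockwise.
Potted plant: 2.1 × 9.8 = 20.58 N down at 2.7 m → arm 2.7 m, τ = 20.58 × 2.7 = 55.57 N·m clockwise.
Speaker: 5.2 × 9.8 = 50.96 N down at 1.2 m → arm 1.2 m, τ = 50.96 × 1.2 = 61.15 N·m clockwise.
Net load moment about support A = 1069 N·m clockwise.
Reaction R at support B is upward at 5.4 m, arm 5.4 m → moment R × 5.4 counterclockwise.
Balancing moments: R × 5.4 = 1069, giving R = 198 N.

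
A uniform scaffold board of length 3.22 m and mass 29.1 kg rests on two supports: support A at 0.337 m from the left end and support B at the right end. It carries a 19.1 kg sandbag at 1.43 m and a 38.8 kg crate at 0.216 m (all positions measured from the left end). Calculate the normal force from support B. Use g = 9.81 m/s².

R_B ≈ 181 N

Take moments about support A.
Beam weight: 29.1 × 9.81 = 285.5 N down at 1.61 m → arm 1.273 m, τ = 285.5 × 1.273 = 363.4 N·m clockwise.
Sandbag: 19.1 × 9.81 = 187.4 N down at 1.43 m → arm 1.093 m, τ = 187.4 × 1.093 = 204.8 N·m clockwise.
Crate: 38.8 × 9.81 = 380.6 N down at 0.216 m → arm 0.121 m, τ = 380.6 × 0.121 = 46.05 N·m counterclockwise.
Net load moment about support A = 522.2 N·m clockwise.
Reaction R at support B is upward at 3.22 m, arm 2.883 m → moment R × 2.883 counterclockwise.
Setting net torque to zero: R × 2.883 = 522.2 → R = 181 N.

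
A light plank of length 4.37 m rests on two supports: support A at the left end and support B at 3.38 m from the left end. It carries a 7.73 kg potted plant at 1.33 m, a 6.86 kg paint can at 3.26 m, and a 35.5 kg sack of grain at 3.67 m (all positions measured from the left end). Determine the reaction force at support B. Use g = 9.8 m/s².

Taking torques about support A:
Potted plant: 7.73 × 9.8 = 75.75 N down at 1.33 m → arm 1.33 m, τ = 75.75 × 1.33 = 100.7 N·m clockwise.
Paint can: 6.86 × 9.8 = 67.23 N down at 3.26 m → arm 3.26 m, τ = 67.23 × 3.26 = 219.2 N·m clockwise.
Sack of grain: 35.5 × 9.8 = 347.9 N down at 3.67 m → arm 3.67 m, τ = 347.9 × 3.67 = 1277 N·m clockwise.
Net load moment about support A = 1597 N·m clockwise.
Reaction R at support B is upward at 3.38 m, arm 3.38 m → moment R × 3.38 counterclockwise.
For rotational equilibrium, R × 3.38 = 1597, so R = 472 N.

R_B ≈ 472 N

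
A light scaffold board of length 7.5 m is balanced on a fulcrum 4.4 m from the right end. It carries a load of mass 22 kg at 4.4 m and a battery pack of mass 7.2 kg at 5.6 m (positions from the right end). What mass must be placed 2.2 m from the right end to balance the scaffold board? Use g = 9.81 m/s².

m ≈ 3.93 kg

Take moments about the fulcrum (at 4.4 m from the right end).
Load: acts at the fulcrum, moment arm 0 → no torque.
Battery pack: 7.2 × 9.81 = 70.63 N down at 5.6 m → arm 1.2 m, τ = 70.63 × 1.2 = 84.76 N·m counterclockwise.
Net moment of known loads = 84.76 N·m counterclockwise.
An unknown mass m at 2.2 m has arm 2.2 m; its moment is m·g·2.2 clockwise.
Setting net torque to zero: m × 9.81 × 2.2 = 84.76 → m = 84.76 / (9.81 × 2.2) = 3.93 kg.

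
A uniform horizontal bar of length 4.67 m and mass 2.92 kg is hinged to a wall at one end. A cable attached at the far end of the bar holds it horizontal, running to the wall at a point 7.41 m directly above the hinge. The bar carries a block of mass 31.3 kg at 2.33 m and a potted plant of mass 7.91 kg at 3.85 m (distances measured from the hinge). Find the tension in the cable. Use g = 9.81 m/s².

T ≈ 274 N

Take moments about the hinge.
Beam weight: 2.92 × 9.81 = 28.65 N down at 2.335 m → arm 2.335 m, τ = 28.65 × 2.335 = 66.9 N·m clockwise.
Block: 31.3 × 9.81 = 307.1 N down at 2.33 m → arm 2.33 m, τ = 307.1 × 2.33 = 715.5 N·m clockwise.
Potted plant: 7.91 × 9.81 = 77.6 N down at 3.85 m → arm 3.85 m, τ = 77.6 × 3.85 = 298.8 N·m clockwise.
Total clockwise load moment = 1081 N·m.
The cable tension T acts at 4.67 m; only its component perpendicular to the bar, T sinθ, produces torque. sinθ = h/√(h²+d²) = 7.41/√(7.41²+4.67²) = 0.846.
Balancing moments: T × 4.67 × 0.846 = 1081, giving T = 1081 / 3.951 = 274 N.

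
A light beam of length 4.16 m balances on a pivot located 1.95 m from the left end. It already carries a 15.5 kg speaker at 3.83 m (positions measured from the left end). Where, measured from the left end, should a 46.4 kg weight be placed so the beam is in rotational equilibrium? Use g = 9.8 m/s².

Taking torques about the pivot (at 1.95 m from the left end):
Speaker: 15.5 × 9.8 = 151.9 N down at 3.83 m → arm 1.88 m, τ = 151.9 × 1.88 = 285.6 N·m clockwise.
Net moment of existing loads = 285.6 N·m clockwise.
The weight weighs 46.4 × 9.8 = 454.7 N and must supply an equal counterclockwise moment, so its lever arm about the pivot is 285.6 / 454.7 = 0.628 m.
That puts it at 1.95 − 0.628 = 1.32 m from the left end.

x ≈ 1.32 m from the left end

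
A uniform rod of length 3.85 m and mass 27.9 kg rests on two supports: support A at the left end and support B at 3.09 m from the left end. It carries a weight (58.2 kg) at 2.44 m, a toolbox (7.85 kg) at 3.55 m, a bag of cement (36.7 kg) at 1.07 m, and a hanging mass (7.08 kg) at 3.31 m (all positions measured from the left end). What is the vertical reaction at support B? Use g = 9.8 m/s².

Take moments about support A.
Beam weight: 27.9 × 9.8 = 273.4 N down at 1.925 m → arm 1.925 m, τ = 273.4 × 1.925 = 526.3 N·m clockwise.
Weight: 58.2 × 9.8 = 570.4 N down at 2.44 m → arm 2.44 m, τ = 570.4 × 2.44 = 1392 N·m clockwise.
Toolbox: 7.85 × 9.8 = 76.93 N down at 3.55 m → arm 3.55 m, τ = 76.93 × 3.55 = 273.1 N·m clockwise.
Bag of cement: 36.7 × 9.8 = 359.7 N down at 1.07 m → arm 1.07 m, τ = 359.7 × 1.07 = 384.9 N·m clockwise.
Hanging mass: 7.08 × 9.8 = 69.38 N down at 3.31 m → arm 3.31 m, τ = 69.38 × 3.31 = 229.6 N·m clockwise.
Net load moment about support A = 2806 N·m clockwise.
Reaction R at support B is upward at 3.09 m, arm 3.09 m → moment R × 3.09 counterclockwise.
For rotational equilibrium, R × 3.09 = 2806, so R = 908 N.

R_B ≈ 908 N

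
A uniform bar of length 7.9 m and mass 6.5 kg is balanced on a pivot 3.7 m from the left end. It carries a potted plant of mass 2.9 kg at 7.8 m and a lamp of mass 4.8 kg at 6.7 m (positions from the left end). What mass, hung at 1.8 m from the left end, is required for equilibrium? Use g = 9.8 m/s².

m ≈ 14.7 kg

Choose the pivot (at 3.7 m from the left end) as the axis so the support reaction has zero arm there.
Beam weight: 6.5 × 9.8 = 63.7 N down at 3.95 m → arm 0.25 m, τ = 63.7 × 0.25 = 15.93 N·m clockwise.
Potted plant: 2.9 × 9.8 = 28.42 N down at 7.8 m → arm 4.1 m, τ = 28.42 × 4.1 = 116.5 N·m clockwise.
Lamp: 4.8 × 9.8 = 47.04 N down at 6.7 m → arm 3 m, τ = 47.04 × 3 = 141.1 N·m clockwise.
Net moment of known loads = 273.5 N·m clockwise.
An unknown mass m at 1.8 m has arm 1.9 m; its moment is m·g·1.9 counterclockwise.
Στ = 0 ⇒ m × 9.8 × 1.9 = 273.5 ⇒ m = 273.5 / (9.8 × 1.9) = 14.7 kg.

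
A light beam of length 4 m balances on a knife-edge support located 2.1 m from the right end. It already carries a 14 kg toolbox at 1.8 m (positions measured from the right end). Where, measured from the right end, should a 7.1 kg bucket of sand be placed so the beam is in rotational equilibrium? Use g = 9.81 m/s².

Choose the knife-edge support (at 2.1 m from the right end) as the axis so the support reaction has zero arm there.
Toolbox: 14 × 9.81 = 137.3 N down at 1.8 m → arm 0.3 m, τ = 137.3 × 0.3 = 41.19 N·m clockwise.
Net moment of existing loads = 41.19 N·m clockwise.
The bucket of sand weighs 7.1 × 9.81 = 69.65 N and must supply an equal counterclockwise moment, so its lever arm about the knife-edge support is 41.19 / 69.65 = 0.591 m.
That puts it at 2.1 + 0.591 = 2.69 m from the right end.

x ≈ 2.69 m from the right end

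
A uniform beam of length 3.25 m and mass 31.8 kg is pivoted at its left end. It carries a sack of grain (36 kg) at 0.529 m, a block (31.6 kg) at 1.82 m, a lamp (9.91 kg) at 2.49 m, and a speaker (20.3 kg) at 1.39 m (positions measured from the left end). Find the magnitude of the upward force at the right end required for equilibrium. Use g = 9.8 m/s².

Sum moments about the left end (the unknown pivot reaction has zero arm there).
Beam weight: 31.8 × 9.8 = 311.6 N down at 1.625 m → arm 1.625 m, τ = 311.6 × 1.625 = 506.4 N·m clockwise.
Sack of grain: 36 × 9.8 = 352.8 N down at 0.529 m → arm 0.529 m, τ = 352.8 × 0.529 = 186.6 N·m clockwise.
Block: 31.6 × 9.8 = 309.7 N down at 1.82 m → arm 1.82 m, τ = 309.7 × 1.82 = 563.7 N·m clockwise.
Lamp: 9.91 × 9.8 = 97.12 N down at 2.49 m → arm 2.49 m, τ = 97.12 × 2.49 = 241.8 N·m clockwise.
Speaker: 20.3 × 9.8 = 198.9 N down at 1.39 m → arm 1.39 m, τ = 198.9 × 1.39 = 276.5 N·m clockwise.
Net moment of the loads = 1775 N·m clockwise.
The upward force F acts at the right end, arm 3.25 m, giving F × 3.25 counterclockwise.
For rotational equilibrium, F × 3.25 = 1775, so F = 1775 / 3.25 = 546 N.

F ≈ 546 N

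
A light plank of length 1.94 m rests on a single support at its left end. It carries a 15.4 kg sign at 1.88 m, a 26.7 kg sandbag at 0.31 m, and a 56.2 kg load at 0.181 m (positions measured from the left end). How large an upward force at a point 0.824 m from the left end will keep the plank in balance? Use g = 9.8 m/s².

Take moments about the left end.
Sign: 15.4 × 9.8 = 150.9 N down at 1.88 m → arm 1.88 m, τ = 150.9 × 1.88 = 283.7 N·m clockwise.
Sandbag: 26.7 × 9.8 = 261.7 N down at 0.31 m → arm 0.31 m, τ = 261.7 × 0.31 = 81.13 N·m clockwise.
Load: 56.2 × 9.8 = 550.8 N down at 0.181 m → arm 0.181 m, τ = 550.8 × 0.181 = 99.69 N·m clockwise.
Net moment of the loads = 464.5 N·m clockwise.
The upward force F acts at a point 0.824 m from the left end, arm 0.824 m, giving F × 0.824 counterclockwise.
For rotational equilibrium, F × 0.824 = 464.5, so F = 464.5 / 0.824 = 564 N.

F ≈ 564 N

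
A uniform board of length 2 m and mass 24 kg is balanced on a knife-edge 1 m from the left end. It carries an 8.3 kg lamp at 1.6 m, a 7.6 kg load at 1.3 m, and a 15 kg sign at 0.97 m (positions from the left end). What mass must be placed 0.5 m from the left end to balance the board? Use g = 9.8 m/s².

Choose the knife-edge (at 1 m from the left end) as the axis so the support reaction has zero arm there.
Beam weight: acts at the knife-edge, moment arm 0 → no torque.
Lamp: 8.3 × 9.8 = 81.34 N down at 1.6 m → arm 0.6 m, τ = 81.34 × 0.6 = 48.8 N·m clockwise.
Load: 7.6 × 9.8 = 74.48 N down at 1.3 m → arm 0.3 m, τ = 74.48 × 0.3 = 22.34 N·m clockwise.
Sign: 15 × 9.8 = 147 N down at 0.97 m → arm 0.03 m, τ = 147 × 0.03 = 4.41 N·m counterclockwise.
Net moment of known loads = 66.73 N·m clockwise.
An unknown mass m at 0.5 m has arm 0.5 m; its moment is m·g·0.5 counterclockwise.
Στ = 0 ⇒ m × 9.8 × 0.5 = 66.73 ⇒ m = 66.73 / (9.8 × 0.5) = 13.6 kg.

m ≈ 13.6 kg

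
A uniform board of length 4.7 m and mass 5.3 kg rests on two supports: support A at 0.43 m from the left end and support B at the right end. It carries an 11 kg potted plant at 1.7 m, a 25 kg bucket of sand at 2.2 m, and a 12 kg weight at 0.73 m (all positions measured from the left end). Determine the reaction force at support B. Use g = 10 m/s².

R_B ≈ 169 N

Choose support A as the axis so its reaction then has zero moment arm.
Beam weight: 5.3 × 10 = 53 N down at 2.35 m → arm 1.92 m, τ = 53 × 1.92 = 101.8 N·m clockwise.
Potted plant: 11 × 10 = 110 N down at 1.7 m → arm 1.27 m, τ = 110 × 1.27 = 139.7 N·m clockwise.
Bucket of sand: 25 × 10 = 250 N down at 2.2 m → arm 1.77 m, τ = 250 × 1.77 = 442.5 N·m clockwise.
Weight: 12 × 10 = 120 N down at 0.73 m → arm 0.3 m, τ = 120 × 0.3 = 36 N·m clockwise.
Net load moment about support A = 720 N·m clockwise.
Reaction R at support B is upward at 4.7 m, arm 4.27 m → moment R × 4.27 counterclockwise.
Στ = 0 ⇒ R × 4.27 = 720 ⇒ R = 169 N.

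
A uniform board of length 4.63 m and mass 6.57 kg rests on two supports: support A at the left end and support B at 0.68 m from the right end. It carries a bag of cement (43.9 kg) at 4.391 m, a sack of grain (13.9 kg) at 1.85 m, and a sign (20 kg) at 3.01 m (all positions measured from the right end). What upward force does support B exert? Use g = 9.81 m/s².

Take moments about support A.
Beam weight: 6.57 × 9.81 = 64.45 N down at 2.315 m → arm 2.315 m, τ = 64.45 × 2.315 = 149.2 N·m clockwise.
Bag of cement: 43.9 × 9.81 = 430.7 N down at 4.391 m → arm 0.239 m, τ = 430.7 × 0.239 = 102.9 N·m clockwise.
Sack of grain: 13.9 × 9.81 = 136.4 N down at 1.85 m → arm 2.78 m, τ = 136.4 × 2.78 = 379.2 N·m clockwise.
Sign: 20 × 9.81 = 196.2 N down at 3.01 m → arm 1.62 m, τ = 196.2 × 1.62 = 317.8 N·m clockwise.
Net load moment about support A = 949.1 N·m clockwise.
Reaction R at support B is upward at 0.68 m, arm 3.95 m → moment R × 3.95 counterclockwise.
Στ = 0 ⇒ R × 3.95 = 949.1 ⇒ R = 240 N.

R_B ≈ 240 N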